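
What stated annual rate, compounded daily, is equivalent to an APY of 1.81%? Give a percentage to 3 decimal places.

1.794%

(1 + r/365)^365 − 1 = 0.0181, so 1 + r/365 = 1.0181^(1/365).
r/365 = 0.000049, so r = 0.017939 = 1.794%.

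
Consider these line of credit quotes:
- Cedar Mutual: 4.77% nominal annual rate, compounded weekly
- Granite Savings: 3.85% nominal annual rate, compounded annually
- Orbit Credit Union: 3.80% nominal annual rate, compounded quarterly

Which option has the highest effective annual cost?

Cedar Mutual: (1 + 0.0477/52)^52 − 1 = 4.883%
Granite Savings: compounded annually, EAR = 3.850%
Orbit Credit Union: (1 + 0.0380/4)^4 − 1 = 3.854%
The highest effective annual rate is Cedar Mutual at 4.883%.

Cedar Mutual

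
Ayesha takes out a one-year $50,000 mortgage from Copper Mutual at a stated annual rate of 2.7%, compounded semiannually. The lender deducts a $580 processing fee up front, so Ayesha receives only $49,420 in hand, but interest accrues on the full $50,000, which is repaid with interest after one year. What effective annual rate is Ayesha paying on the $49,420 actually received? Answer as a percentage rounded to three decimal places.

3.924%

Amount owed after one year: 50,000 × (1 + 0.027/2)^2 = 50,000 × 1.027182 = $51,359.11.
Effective rate on net proceeds: 51,359.11 / 49,420 − 1 = 0.039237 = 3.924%.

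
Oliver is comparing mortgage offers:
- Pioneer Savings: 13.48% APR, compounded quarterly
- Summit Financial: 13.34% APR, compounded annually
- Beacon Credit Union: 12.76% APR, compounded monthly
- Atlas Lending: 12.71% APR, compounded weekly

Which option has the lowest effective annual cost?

Pioneer Savings: (1 + 0.1348/4)^4 − 1 = 14.177%
Summit Financial: compounded annually, EAR = 13.340%
Beacon Credit Union: (1 + 0.1276/12)^12 − 1 = 13.533%
Atlas Lending: (1 + 0.1271/52)^52 − 1 = 13.535%
The lowest effective annual rate is Summit Financial at 13.340%.

Summit Financial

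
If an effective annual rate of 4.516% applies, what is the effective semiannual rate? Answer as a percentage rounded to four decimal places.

The per-half-year rate i satisfies (1 + i)^2 = 1 + 0.04516.
i = 1.04516^(1/2) − 1 = 0.0223307 = 2.2331%.

2.2331%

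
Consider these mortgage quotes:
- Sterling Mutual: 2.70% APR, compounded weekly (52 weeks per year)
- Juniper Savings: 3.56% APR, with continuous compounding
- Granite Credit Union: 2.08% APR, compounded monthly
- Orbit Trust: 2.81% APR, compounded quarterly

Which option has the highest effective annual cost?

Sterling Mutual: (1 + 0.0270/52)^52 − 1 = 2.736%
Juniper Savings: e^0.0356 − 1 = 3.624%
Granite Credit Union: (1 + 0.0208/12)^12 − 1 = 2.100%
Orbit Trust: (1 + 0.0281/4)^4 − 1 = 2.840%
The highest effective annual rate is Juniper Savings at 3.624%.

Juniper Savings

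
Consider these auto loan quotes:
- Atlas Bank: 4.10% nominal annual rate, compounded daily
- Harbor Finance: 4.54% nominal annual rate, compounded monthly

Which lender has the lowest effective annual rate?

Atlas Bank: (1 + 0.0410/365)^365 − 1 = 4.185%
Harbor Finance: (1 + 0.0454/12)^12 − 1 = 4.636%
The lowest effective annual rate is Atlas Bank at 4.185%.

Atlas Bank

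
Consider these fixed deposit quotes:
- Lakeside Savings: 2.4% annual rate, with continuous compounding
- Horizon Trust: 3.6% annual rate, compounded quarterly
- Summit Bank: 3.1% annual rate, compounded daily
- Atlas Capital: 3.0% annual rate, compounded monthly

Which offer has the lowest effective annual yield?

Lakeside Savings: e^0.024 − 1 = 2.429%
Horizon Trust: (1 + 0.036/4)^4 − 1 = 3.649%
Summit Bank: (1 + 0.031/365)^365 − 1 = 3.148%
Atlas Capital: (1 + 0.030/12)^12 − 1 = 3.042%
The lowest effective annual rate is Lakeside Savings at 2.429%.

Lakeside Savings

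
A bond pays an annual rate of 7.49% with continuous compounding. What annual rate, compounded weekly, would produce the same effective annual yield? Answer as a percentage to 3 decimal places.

EAR under continuous compounding: e^0.0749 − 1 = 0.077776.
Solve (1 + r/52)^52 = 1.077776: r/52 = 1.077776^(1/52) − 1 = 0.001441, so r = 0.074954 = 7.495%.

7.495%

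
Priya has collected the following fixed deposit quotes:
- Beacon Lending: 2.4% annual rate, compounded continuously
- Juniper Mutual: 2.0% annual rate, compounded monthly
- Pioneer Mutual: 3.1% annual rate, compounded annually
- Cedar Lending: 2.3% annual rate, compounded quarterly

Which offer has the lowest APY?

Beacon Lending: e^0.024 − 1 = 2.429%
Juniper Mutual: (1 + 0.020/12)^12 − 1 = 2.018%
Pioneer Mutual: compounded annually, EAR = 3.100%
Cedar Lending: (1 + 0.023/4)^4 − 1 = 2.320%
The lowest effective annual rate is Juniper Mutual at 2.018%.

Juniper Mutual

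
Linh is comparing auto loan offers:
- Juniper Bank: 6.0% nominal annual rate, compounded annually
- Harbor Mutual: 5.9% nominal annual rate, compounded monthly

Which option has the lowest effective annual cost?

Juniper Bank: compounded annually, EAR = 6.000%
Harbor Mutual: (1 + 0.059/12)^12 − 1 = 6.062%
The lowest effective annual rate is Juniper Bank at 6.000%.

Juniper Bank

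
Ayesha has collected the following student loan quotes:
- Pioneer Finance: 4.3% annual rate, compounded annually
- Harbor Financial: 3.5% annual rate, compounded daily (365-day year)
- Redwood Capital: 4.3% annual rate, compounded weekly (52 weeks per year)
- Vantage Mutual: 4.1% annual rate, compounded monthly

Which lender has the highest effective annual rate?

Pioneer Finance: compounded annually, EAR = 4.300%
Harbor Financial: (1 + 0.035/365)^365 − 1 = 3.562%
Redwood Capital: (1 + 0.043/52)^52 − 1 = 4.392%
Vantage Mutual: (1 + 0.041/12)^12 − 1 = 4.178%
The highest effective annual rate is Redwood Capital at 4.392%.

Redwood Capital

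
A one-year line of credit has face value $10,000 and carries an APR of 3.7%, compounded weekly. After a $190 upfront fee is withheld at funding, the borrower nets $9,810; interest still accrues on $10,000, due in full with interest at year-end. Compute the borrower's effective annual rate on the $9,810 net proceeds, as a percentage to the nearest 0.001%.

5.778%

Amount owed after one year: 10,000 × (1 + 0.037/52)^52 = 10,000 × 1.037679 = $10,376.79.
Effective rate on net proceeds: 10,376.79 / 9,810 − 1 = 0.057777 = 5.778%.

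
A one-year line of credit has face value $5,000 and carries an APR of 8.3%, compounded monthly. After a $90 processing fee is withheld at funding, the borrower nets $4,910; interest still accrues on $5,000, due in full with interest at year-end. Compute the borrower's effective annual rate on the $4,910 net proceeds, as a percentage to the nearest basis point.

10.61%

Amount owed after one year: 5,000 × (1 + 0.083/12)^12 = 5,000 × 1.086231 = $5,431.16.
Effective rate on net proceeds: 5,431.16 / 4,910 − 1 = 0.106142 = 10.61%.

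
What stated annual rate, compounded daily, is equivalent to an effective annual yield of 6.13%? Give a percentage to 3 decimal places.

(1 + r/365)^365 − 1 = 0.0613, so 1 + r/365 = 1.0613^(1/365).
r/365 = 0.000163, so r = 0.059499 = 5.950%.

5.950%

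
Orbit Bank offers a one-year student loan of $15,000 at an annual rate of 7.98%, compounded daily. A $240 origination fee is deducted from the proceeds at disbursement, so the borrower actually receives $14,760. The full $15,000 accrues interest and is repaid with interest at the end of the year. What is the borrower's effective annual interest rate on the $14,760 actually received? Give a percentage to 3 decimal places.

10.067%

Amount owed after one year: 15,000 × (1 + 0.0798/365)^365 = 15,000 × 1.083061 = $16,245.91.
Effective rate on net proceeds: 16,245.91 / 14,760 − 1 = 0.100672 = 10.067%.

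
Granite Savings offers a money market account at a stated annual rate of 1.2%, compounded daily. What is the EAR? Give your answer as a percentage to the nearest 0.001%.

1.207%

EAR = (1 + 0.012/365)^365 − 1.
= 1.012072 − 1 = 1.207%.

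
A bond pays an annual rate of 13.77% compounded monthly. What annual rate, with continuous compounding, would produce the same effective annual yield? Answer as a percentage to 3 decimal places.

EAR = (1 + 0.1377/12)^12 − 1 = 0.146732.
Equivalent continuous rate: r = ln(1 + 0.146732) = 0.136916 = 13.692%.

13.692%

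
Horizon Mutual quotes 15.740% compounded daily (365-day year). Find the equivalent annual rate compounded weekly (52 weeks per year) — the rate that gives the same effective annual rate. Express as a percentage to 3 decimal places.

15.760%

EAR = (1 + 0.15740/365)^365 − 1 = 0.170424.
Solve (1 + r/52)^52 = 1.170424: r/52 = 1.170424^(1/52) − 1 = 0.003031, so r = 0.157604 = 15.760%.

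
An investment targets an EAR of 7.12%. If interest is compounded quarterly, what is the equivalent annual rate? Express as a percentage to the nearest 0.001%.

6.937%

(1 + r/4)^4 − 1 = 0.0712, so 1 + r/4 = 1.0712^(1/4).
r/4 = 0.017344, so r = 0.069374 = 6.937%.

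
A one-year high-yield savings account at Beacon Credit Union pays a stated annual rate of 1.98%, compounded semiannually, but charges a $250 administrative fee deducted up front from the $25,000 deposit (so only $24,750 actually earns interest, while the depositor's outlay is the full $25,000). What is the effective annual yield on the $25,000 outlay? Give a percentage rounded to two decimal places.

0.97%

Value after one year: 24,750 × (1 + 0.0198/2)^2 = 24,750 × 1.019898 = $25,242.48.
Effective yield on the $25,000 outlay: 25,242.48 / 25,000 − 1 = 0.009699 = 0.97%.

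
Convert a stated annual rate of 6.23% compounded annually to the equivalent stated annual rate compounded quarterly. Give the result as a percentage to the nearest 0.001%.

Compounded annually, EAR = nominal = 0.062300.
Solve (1 + r/4)^4 = 1.062300: r/4 = 1.062300^(1/4) − 1 = 0.015224, so r = 0.060895 = 6.090%.

6.090%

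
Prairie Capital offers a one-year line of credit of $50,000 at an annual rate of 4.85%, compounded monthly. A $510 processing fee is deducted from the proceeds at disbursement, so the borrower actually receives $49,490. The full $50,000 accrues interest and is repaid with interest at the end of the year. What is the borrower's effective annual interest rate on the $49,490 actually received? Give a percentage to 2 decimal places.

Amount owed after one year: 50,000 × (1 + 0.0485/12)^12 = 50,000 × 1.049593 = $52,479.64.
Effective rate on net proceeds: 52,479.64 / 49,490 − 1 = 0.060409 = 6.04%.

6.04%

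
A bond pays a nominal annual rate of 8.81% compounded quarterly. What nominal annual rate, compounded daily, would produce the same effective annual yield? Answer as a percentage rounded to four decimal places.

EAR = (1 + 0.0881/4)^4 − 1 = 0.091054.
Solve (1 + r/365)^365 = 1.091054: r/365 = 1.091054^(1/365) − 1 = 0.000239, so r = 0.087154 = 8.7154%.

8.7154%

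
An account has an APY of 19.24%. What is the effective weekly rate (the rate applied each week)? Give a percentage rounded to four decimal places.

0.3390%

The per-week rate i satisfies (1 + i)^52 = 1 + 0.1924.
i = 1.1924^(1/52) − 1 = 0.0033897 = 0.3390%.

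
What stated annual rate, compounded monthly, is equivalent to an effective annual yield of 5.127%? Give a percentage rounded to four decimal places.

(1 + r/12)^12 − 1 = 0.05127, so 1 + r/12 = 1.05127^(1/12).
r/12 = 0.004175, so r = 0.050103 = 5.0103%.

5.0103%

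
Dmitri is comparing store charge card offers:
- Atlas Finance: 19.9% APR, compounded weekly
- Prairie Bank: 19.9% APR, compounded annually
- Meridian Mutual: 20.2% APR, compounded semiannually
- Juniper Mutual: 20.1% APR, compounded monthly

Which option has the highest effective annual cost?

Juniper Mutual

Atlas Finance: (1 + 0.199/52)^52 − 1 = 21.972%
Prairie Bank: compounded annually, EAR = 19.900%
Meridian Mutual: (1 + 0.202/2)^2 − 1 = 21.220%
Juniper Mutual: (1 + 0.201/12)^12 − 1 = 22.059%
The highest effective annual rate is Juniper Mutual at 22.059%.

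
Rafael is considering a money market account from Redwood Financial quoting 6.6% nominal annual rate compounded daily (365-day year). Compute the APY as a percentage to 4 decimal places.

6.8220%

EAR = (1 + 0.066/365)^365 − 1.
= (1 + 0.000181)^365 − 1 = 1.068220 − 1 = 6.8220%.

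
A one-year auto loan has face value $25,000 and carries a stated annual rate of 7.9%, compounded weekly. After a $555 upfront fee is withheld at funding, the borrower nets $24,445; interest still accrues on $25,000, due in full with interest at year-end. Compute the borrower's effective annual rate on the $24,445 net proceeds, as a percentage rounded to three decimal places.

10.671%

Amount owed after one year: 25,000 × (1 + 0.079/52)^52 = 25,000 × 1.082139 = $27,053.49.
Effective rate on net proceeds: 27,053.49 / 24,445 − 1 = 0.106708 = 10.671%.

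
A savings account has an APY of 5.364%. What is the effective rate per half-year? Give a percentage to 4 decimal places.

2.6470%

The per-half-year rate i satisfies (1 + i)^2 = 1 + 0.05364.
i = 1.05364^(1/2) − 1 = 0.0264697 = 2.6470%.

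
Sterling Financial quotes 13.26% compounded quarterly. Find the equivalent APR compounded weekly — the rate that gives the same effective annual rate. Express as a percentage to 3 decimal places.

EAR = (1 + 0.1326/4)^4 − 1 = 0.139340.
Solve (1 + r/52)^52 = 1.139340: r/52 = 1.139340^(1/52) − 1 = 0.002512, so r = 0.130613 = 13.061%.

13.061%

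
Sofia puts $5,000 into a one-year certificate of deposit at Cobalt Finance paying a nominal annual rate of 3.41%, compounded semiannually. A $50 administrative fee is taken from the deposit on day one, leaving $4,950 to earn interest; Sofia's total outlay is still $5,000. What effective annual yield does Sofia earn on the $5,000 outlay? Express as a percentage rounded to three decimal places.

Value after one year: 4,950 × (1 + 0.0341/2)^2 = 4,950 × 1.034391 = $5,120.23.
Effective yield on the $5,000 outlay: 5,120.23 / 5,000 − 1 = 0.024047 = 2.405%.

2.405%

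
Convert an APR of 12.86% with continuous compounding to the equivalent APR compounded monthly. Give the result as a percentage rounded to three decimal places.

12.929%

EAR under continuous compounding: e^0.1286 − 1 = 0.137235.
Solve (1 + r/12)^12 = 1.137235: r/12 = 1.137235^(1/12) − 1 = 0.010774, so r = 0.129292 = 12.929%.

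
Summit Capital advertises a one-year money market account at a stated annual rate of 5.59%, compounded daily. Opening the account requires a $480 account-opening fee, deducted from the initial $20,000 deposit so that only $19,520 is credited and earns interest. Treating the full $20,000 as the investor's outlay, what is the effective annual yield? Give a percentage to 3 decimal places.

Value after one year: 19,520 × (1 + 0.0559/365)^365 = 19,520 × 1.057487 = $20,642.15.
Effective yield on the $20,000 outlay: 20,642.15 / 20,000 − 1 = 0.032108 = 3.211%.

3.211%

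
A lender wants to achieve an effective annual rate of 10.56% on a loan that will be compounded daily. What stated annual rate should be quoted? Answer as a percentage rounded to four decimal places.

(1 + r/365)^365 − 1 = 0.1056, so 1 + r/365 = 1.1056^(1/365).
r/365 = 0.000275, so r = 0.100402 = 10.0402%.

10.0402%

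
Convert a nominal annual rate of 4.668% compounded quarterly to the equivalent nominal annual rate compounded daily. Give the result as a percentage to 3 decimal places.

EAR = (1 + 0.04668/4)^4 − 1 = 0.047504.
Solve (1 + r/365)^365 = 1.047504: r/365 = 1.047504^(1/365) − 1 = 0.000127, so r = 0.046413 = 4.641%.

4.641%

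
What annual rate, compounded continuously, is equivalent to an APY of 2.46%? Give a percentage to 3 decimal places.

2.430%

Continuous: nominal r satisfies e^r − 1 = 0.0246.
r = ln(1 + 0.0246) = ln(1.0246) = 0.024302 = 2.430%.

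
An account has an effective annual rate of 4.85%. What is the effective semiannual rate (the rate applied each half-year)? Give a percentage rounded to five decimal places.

2.39629%

The per-half-year rate i satisfies (1 + i)^2 = 1 + 0.0485.
i = 1.0485^(1/2) − 1 = 0.0239629 = 2.39629%.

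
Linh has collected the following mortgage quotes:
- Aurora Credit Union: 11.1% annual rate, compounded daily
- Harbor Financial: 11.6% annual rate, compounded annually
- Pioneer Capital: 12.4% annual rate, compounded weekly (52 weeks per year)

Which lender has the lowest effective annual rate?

Aurora Credit Union: (1 + 0.111/365)^365 − 1 = 11.738%
Harbor Financial: compounded annually, EAR = 11.600%
Pioneer Capital: (1 + 0.124/52)^52 − 1 = 13.185%
The lowest effective annual rate is Harbor Financial at 11.600%.

Harbor Financial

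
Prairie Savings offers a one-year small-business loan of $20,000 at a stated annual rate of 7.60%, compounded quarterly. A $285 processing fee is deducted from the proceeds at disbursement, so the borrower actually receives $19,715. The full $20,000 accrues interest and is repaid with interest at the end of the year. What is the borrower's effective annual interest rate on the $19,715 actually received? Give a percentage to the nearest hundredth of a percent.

9.38%

Amount owed after one year: 20,000 × (1 + 0.0760/4)^4 = 20,000 × 1.078194 = $21,563.87.
Effective rate on net proceeds: 21,563.87 / 19,715 − 1 = 0.093780 = 9.38%.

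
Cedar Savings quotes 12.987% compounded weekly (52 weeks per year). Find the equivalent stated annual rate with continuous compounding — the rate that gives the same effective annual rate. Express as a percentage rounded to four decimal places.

12.9708%

EAR = (1 + 0.12987/52)^52 − 1 = 0.138496.
Equivalent continuous rate: r = ln(1 + 0.138496) = 0.129708 = 12.9708%.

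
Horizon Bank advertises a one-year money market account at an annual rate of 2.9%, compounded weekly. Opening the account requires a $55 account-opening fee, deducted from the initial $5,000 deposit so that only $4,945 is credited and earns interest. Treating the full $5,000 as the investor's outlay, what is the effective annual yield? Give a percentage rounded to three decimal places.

1.809%

Value after one year: 4,945 × (1 + 0.029/52)^52 = 4,945 × 1.029416 = $5,090.46.
Effective yield on the $5,000 outlay: 5,090.46 / 5,000 − 1 = 0.018093 = 1.809%.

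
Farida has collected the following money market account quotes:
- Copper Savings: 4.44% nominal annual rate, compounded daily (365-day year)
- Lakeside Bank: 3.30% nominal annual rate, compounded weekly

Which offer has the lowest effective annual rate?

Lakeside Bank

Copper Savings: (1 + 0.0444/365)^365 − 1 = 4.540%
Lakeside Bank: (1 + 0.0330/52)^52 − 1 = 3.354%
The lowest effective annual rate is Lakeside Bank at 3.354%.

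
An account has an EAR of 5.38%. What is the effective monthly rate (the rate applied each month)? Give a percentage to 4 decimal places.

0.4376%

The per-month rate i satisfies (1 + i)^12 = 1 + 0.0538.
i = 1.0538^(1/12) − 1 = 0.0043764 = 0.4376%.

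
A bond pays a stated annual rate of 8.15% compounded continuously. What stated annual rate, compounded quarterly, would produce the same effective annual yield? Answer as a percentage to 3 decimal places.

EAR under continuous compounding: e^0.0815 − 1 = 0.084913.
Solve (1 + r/4)^4 = 1.084913: r/4 = 1.084913^(1/4) − 1 = 0.020584, so r = 0.082336 = 8.234%.

8.234%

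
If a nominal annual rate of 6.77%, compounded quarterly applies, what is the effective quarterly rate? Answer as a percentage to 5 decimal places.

With a nominal annual rate compounded quarterly, the periodic rate is the nominal rate divided by 4.
i = 0.0677 / 4 = 0.0169250 = 1.69250%.

1.69250%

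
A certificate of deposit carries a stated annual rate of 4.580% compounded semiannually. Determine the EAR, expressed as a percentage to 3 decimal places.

EAR = (1 + 0.04580/2)^2 − 1.
= 1.046324 − 1 = 4.632%.

4.632%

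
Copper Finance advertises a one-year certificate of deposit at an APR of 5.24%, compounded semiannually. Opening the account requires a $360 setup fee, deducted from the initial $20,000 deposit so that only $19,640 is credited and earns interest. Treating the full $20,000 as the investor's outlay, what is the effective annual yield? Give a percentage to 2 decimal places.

Value after one year: 19,640 × (1 + 0.0524/2)^2 = 19,640 × 1.053086 = $20,682.62.
Effective yield on the $20,000 outlay: 20,682.62 / 20,000 − 1 = 0.034131 = 3.41%.

3.41%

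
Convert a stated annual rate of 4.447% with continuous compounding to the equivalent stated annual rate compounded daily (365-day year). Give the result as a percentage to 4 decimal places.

EAR under continuous compounding: e^0.04447 − 1 = 0.045474.
Solve (1 + r/365)^365 = 1.045474: r/365 = 1.045474^(1/365) − 1 = 0.000122, so r = 0.044473 = 4.4473%.

4.4473%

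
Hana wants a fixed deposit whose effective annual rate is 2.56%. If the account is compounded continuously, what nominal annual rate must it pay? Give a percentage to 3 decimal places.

Continuous: nominal r satisfies e^r − 1 = 0.0256.
r = ln(1 + 0.0256) = ln(1.0256) = 0.025278 = 2.528%.

2.528%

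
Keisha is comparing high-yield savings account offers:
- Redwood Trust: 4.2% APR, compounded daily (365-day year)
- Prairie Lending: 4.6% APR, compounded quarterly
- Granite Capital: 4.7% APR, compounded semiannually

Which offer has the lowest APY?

Redwood Trust: (1 + 0.042/365)^365 − 1 = 4.289%
Prairie Lending: (1 + 0.046/4)^4 − 1 = 4.680%
Granite Capital: (1 + 0.047/2)^2 − 1 = 4.755%
The lowest effective annual rate is Redwood Trust at 4.289%.

Redwood Trust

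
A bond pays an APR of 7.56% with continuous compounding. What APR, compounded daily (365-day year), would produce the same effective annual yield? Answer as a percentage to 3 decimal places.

EAR under continuous compounding: e^0.0756 − 1 = 0.078531.
Solve (1 + r/365)^365 = 1.078531: r/365 = 1.078531^(1/365) − 1 = 0.000207, so r = 0.075608 = 7.561%.

7.561%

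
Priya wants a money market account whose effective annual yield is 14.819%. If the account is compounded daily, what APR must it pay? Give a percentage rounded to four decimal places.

(1 + r/365)^365 − 1 = 0.14819, so 1 + r/365 = 1.14819^(1/365).
r/365 = 0.000379, so r = 0.138213 = 13.8213%.

13.8213%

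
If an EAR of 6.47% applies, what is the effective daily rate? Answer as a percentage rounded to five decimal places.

The per-day rate i satisfies (1 + i)^365 = 1 + 0.0647.
i = 1.0647^(1/365) − 1 = 0.0001718 = 0.01718%.

0.01718%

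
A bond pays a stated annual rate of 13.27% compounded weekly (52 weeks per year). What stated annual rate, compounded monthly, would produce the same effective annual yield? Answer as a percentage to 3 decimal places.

EAR = (1 + 0.1327/52)^52 − 1 = 0.141714.
Solve (1 + r/12)^12 = 1.141714: r/12 = 1.141714^(1/12) − 1 = 0.011105, so r = 0.133266 = 13.327%.

13.327%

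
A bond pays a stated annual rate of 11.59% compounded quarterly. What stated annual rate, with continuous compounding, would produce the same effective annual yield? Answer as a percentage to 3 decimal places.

EAR = (1 + 0.1159/4)^4 − 1 = 0.121035.
Equivalent continuous rate: r = ln(1 + 0.121035) = 0.114253 = 11.425%.

11.425%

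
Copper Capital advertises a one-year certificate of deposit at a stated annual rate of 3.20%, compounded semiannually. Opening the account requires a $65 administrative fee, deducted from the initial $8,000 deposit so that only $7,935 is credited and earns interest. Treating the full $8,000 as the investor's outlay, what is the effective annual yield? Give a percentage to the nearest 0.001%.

2.387%

Value after one year: 7,935 × (1 + 0.0320/2)^2 = 7,935 × 1.032256 = $8,190.95.
Effective yield on the $8,000 outlay: 8,190.95 / 8,000 − 1 = 0.023869 = 2.387%.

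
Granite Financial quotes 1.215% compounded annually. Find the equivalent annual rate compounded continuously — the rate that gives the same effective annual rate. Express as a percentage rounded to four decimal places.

1.2077%

Compounded annually, EAR = nominal = 0.012150.
Equivalent continuous rate: r = ln(1 + 0.012150) = 0.012077 = 1.2077%.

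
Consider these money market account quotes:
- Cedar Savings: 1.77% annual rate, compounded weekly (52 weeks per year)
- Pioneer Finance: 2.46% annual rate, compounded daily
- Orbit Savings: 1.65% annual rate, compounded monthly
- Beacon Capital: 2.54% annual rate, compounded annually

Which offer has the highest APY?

Beacon Capital

Cedar Savings: (1 + 0.0177/52)^52 − 1 = 1.785%
Pioneer Finance: (1 + 0.0246/365)^365 − 1 = 2.490%
Orbit Savings: (1 + 0.0165/12)^12 − 1 = 1.663%
Beacon Capital: compounded annually, EAR = 2.540%
The highest effective annual rate is Beacon Capital at 2.540%.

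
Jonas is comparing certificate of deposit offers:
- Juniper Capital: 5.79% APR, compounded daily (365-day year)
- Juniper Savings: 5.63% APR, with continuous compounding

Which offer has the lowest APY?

Juniper Capital: (1 + 0.0579/365)^365 − 1 = 5.960%
Juniper Savings: e^0.0563 − 1 = 5.792%
The lowest effective annual rate is Juniper Savings at 5.792%.

Juniper Savings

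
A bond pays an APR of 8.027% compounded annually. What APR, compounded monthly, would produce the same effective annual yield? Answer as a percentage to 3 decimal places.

7.746%

Compounded annually, EAR = nominal = 0.080270.
Solve (1 + r/12)^12 = 1.080270: r/12 = 1.080270^(1/12) − 1 = 0.006455, so r = 0.077460 = 7.746%.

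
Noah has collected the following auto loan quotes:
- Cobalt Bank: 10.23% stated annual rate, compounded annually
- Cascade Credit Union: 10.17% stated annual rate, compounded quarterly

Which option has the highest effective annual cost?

Cobalt Bank: compounded annually, EAR = 10.230%
Cascade Credit Union: (1 + 0.1017/4)^4 − 1 = 10.564%
The highest effective annual rate is Cascade Credit Union at 10.564%.

Cascade Credit Union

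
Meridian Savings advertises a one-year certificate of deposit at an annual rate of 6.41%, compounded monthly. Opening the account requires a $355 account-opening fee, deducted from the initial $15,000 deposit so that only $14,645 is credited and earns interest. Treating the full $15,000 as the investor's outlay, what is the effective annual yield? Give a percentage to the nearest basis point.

4.08%

Value after one year: 14,645 × (1 + 0.0641/12)^12 = 14,645 × 1.066017 = $15,611.82.
Effective yield on the $15,000 outlay: 15,611.82 / 15,000 − 1 = 0.040788 = 4.08%.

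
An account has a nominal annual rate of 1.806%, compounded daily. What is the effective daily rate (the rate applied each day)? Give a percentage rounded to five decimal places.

0.00495%

With a nominal annual rate compounded daily, the periodic rate is the nominal rate divided by 365.
i = 0.01806 / 365 = 0.0000495 = 0.00495%.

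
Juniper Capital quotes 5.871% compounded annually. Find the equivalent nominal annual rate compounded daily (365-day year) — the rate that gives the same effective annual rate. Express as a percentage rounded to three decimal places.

Compounded annually, EAR = nominal = 0.058710.
Solve (1 + r/365)^365 = 1.058710: r/365 = 1.058710^(1/365) − 1 = 0.000156, so r = 0.057056 = 5.706%.

5.706%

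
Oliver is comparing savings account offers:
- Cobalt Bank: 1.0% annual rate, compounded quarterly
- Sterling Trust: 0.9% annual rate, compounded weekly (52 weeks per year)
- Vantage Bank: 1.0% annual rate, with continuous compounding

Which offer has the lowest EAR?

Cobalt Bank: (1 + 0.010/4)^4 − 1 = 1.004%
Sterling Trust: (1 + 0.009/52)^52 − 1 = 0.904%
Vantage Bank: e^0.010 − 1 = 1.005%
The lowest effective annual rate is Sterling Trust at 0.904%.

Sterling Trust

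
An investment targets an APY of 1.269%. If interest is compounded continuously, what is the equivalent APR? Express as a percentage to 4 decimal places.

Continuous: nominal r satisfies e^r − 1 = 0.01269.
r = ln(1 + 0.01269) = ln(1.01269) = 0.012610 = 1.2610%.

1.2610%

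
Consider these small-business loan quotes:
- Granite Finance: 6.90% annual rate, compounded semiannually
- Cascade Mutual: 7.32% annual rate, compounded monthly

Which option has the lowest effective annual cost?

Granite Finance: (1 + 0.0690/2)^2 − 1 = 7.019%
Cascade Mutual: (1 + 0.0732/12)^12 − 1 = 7.571%
The lowest effective annual rate is Granite Finance at 7.019%.

Granite Finance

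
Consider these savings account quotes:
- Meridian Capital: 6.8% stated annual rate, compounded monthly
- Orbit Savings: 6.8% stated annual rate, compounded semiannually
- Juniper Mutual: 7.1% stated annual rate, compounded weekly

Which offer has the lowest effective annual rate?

Meridian Capital: (1 + 0.068/12)^12 − 1 = 7.016%
Orbit Savings: (1 + 0.068/2)^2 − 1 = 6.916%
Juniper Mutual: (1 + 0.071/52)^52 − 1 = 7.353%
The lowest effective annual rate is Orbit Savings at 6.916%.

Orbit Savings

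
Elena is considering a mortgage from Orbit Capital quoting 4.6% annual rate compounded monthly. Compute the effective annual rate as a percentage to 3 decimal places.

EAR = (1 + 0.046/12)^12 − 1.
= 1.046982 − 1 = 4.698%.

4.698%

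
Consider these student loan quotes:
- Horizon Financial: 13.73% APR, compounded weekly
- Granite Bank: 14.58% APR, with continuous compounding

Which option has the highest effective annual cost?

Horizon Financial: (1 + 0.1373/52)^52 − 1 = 14.696%
Granite Bank: e^0.1458 − 1 = 15.696%
The highest effective annual rate is Granite Bank at 15.696%.

Granite Bank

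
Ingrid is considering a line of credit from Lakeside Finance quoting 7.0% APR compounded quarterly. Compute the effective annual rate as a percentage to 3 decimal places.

7.186%

EAR = (1 + 0.070/4)^4 − 1.
= (1 + 0.017500)^4 − 1 = 1.071859 − 1 = 7.186%.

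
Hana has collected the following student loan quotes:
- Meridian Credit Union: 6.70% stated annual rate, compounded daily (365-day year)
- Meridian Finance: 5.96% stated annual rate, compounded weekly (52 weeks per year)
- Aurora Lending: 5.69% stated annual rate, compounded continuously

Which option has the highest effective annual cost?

Meridian Credit Union: (1 + 0.0670/365)^365 − 1 = 6.929%
Meridian Finance: (1 + 0.0596/52)^52 − 1 = 6.138%
Aurora Lending: e^0.0569 − 1 = 5.855%
The highest effective annual rate is Meridian Credit Union at 6.929%.

Meridian Credit Union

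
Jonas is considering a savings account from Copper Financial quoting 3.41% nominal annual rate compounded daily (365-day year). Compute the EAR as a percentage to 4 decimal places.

EAR = (1 + 0.0341/365)^365 − 1.
= (1 + 0.000093)^365 − 1 = 1.034686 − 1 = 3.4686%.

3.4686%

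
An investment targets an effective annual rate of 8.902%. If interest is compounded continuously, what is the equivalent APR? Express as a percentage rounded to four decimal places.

Continuous: nominal r satisfies e^r − 1 = 0.08902.
r = ln(1 + 0.08902) = ln(1.08902) = 0.085278 = 8.5278%.

8.5278%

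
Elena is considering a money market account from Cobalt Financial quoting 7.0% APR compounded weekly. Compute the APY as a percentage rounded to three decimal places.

7.246%

EAR = (1 + 0.070/52)^52 − 1.
= (1 + 0.001346)^52 − 1 = 1.072458 − 1 = 7.246%.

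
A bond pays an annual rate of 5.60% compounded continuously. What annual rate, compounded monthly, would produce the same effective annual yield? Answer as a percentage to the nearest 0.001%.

EAR under continuous compounding: e^0.0560 − 1 = 0.057598.
Solve (1 + r/12)^12 = 1.057598: r/12 = 1.057598^(1/12) − 1 = 0.004678, so r = 0.056131 = 5.613%.

5.613%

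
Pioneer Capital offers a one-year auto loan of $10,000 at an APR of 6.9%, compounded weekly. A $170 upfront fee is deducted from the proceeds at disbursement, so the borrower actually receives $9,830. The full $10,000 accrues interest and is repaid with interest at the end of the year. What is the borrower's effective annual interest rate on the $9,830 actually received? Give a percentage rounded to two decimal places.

Amount owed after one year: 10,000 × (1 + 0.069/52)^52 = 10,000 × 1.071387 = $10,713.87.
Effective rate on net proceeds: 10,713.87 / 9,830 − 1 = 0.089916 = 8.99%.

8.99%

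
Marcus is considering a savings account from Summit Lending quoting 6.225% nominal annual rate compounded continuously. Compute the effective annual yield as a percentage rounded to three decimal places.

6.423%

With continuous compounding, EAR = e^0.06225 − 1.
e^0.06225 = 1.064228, so EAR = 0.064228 = 6.423%.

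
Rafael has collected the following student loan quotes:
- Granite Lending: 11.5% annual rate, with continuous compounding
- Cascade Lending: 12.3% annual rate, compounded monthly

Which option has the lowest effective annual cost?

Granite Lending

Granite Lending: e^0.115 − 1 = 12.187%
Cascade Lending: (1 + 0.123/12)^12 − 1 = 13.018%
The lowest effective annual rate is Granite Lending at 12.187%.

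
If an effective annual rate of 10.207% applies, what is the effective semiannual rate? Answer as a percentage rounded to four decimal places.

4.9795%

The per-half-year rate i satisfies (1 + i)^2 = 1 + 0.10207.
i = 1.10207^(1/2) − 1 = 0.0497952 = 4.9795%.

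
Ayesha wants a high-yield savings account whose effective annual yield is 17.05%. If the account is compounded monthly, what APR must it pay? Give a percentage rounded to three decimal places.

(1 + r/12)^12 − 1 = 0.1705, so 1 + r/12 = 1.1705^(1/12).
r/12 = 0.013206, so r = 0.158468 = 15.847%.

15.847%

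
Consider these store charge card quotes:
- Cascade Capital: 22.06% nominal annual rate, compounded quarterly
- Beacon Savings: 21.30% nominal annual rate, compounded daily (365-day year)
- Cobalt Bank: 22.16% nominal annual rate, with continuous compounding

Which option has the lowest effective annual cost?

Cascade Capital: (1 + 0.2206/4)^4 − 1 = 23.953%
Beacon Savings: (1 + 0.2130/365)^365 − 1 = 23.731%
Cobalt Bank: e^0.2216 − 1 = 24.807%
The lowest effective annual rate is Beacon Savings at 23.731%.

Beacon Savings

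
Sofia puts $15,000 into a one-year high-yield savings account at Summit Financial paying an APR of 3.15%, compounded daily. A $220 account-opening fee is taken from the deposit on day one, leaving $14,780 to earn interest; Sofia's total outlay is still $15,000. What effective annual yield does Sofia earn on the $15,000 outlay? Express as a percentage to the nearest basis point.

1.69%

Value after one year: 14,780 × (1 + 0.0315/365)^365 = 14,780 × 1.032000 = $15,252.96.
Effective yield on the $15,000 outlay: 15,252.96 / 15,000 − 1 = 0.016864 = 1.69%.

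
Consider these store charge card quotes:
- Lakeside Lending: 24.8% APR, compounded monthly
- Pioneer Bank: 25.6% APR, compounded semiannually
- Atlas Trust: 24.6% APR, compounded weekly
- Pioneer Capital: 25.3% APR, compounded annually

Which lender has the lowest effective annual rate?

Pioneer Capital

Lakeside Lending: (1 + 0.248/12)^12 − 1 = 27.822%
Pioneer Bank: (1 + 0.256/2)^2 − 1 = 27.238%
Atlas Trust: (1 + 0.246/52)^52 − 1 = 27.816%
Pioneer Capital: compounded annually, EAR = 25.300%
The lowest effective annual rate is Pioneer Capital at 25.300%.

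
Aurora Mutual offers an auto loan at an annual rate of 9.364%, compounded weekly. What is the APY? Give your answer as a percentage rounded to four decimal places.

9.8072%

EAR = (1 + 0.09364/52)^52 − 1.
= (1 + 0.001801)^52 − 1 = 1.098072 − 1 = 9.8072%.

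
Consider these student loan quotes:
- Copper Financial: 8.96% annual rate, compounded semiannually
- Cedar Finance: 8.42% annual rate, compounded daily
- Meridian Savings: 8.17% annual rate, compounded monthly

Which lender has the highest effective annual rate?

Copper Financial: (1 + 0.0896/2)^2 − 1 = 9.161%
Cedar Finance: (1 + 0.0842/365)^365 − 1 = 8.784%
Meridian Savings: (1 + 0.0817/12)^12 − 1 = 8.483%
The highest effective annual rate is Copper Financial at 9.161%.

Copper Financial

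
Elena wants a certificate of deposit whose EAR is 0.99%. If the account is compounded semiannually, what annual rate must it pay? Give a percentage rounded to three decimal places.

0.988%

(1 + r/2)^2 − 1 = 0.0099, so 1 + r/2 = 1.0099^(1/2).
r/2 = 0.004938, so r = 0.009876 = 0.988%.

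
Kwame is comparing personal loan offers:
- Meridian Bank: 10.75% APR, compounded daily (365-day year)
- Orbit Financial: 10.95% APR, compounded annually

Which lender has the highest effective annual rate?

Meridian Bank

Meridian Bank: (1 + 0.1075/365)^365 − 1 = 11.347%
Orbit Financial: compounded annually, EAR = 10.950%
The highest effective annual rate is Meridian Bank at 11.347%.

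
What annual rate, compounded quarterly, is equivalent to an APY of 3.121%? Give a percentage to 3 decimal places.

3.085%

(1 + r/4)^4 − 1 = 0.03121, so 1 + r/4 = 1.03121^(1/4).
r/4 = 0.007713, so r = 0.030851 = 3.085%.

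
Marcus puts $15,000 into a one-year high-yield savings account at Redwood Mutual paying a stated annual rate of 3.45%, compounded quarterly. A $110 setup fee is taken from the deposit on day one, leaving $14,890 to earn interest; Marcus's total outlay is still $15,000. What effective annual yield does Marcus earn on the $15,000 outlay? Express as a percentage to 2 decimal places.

2.74%

Value after one year: 14,890 × (1 + 0.0345/4)^4 = 14,890 × 1.034949 = $15,410.39.
Effective yield on the $15,000 outlay: 15,410.39 / 15,000 − 1 = 0.027359 = 2.74%.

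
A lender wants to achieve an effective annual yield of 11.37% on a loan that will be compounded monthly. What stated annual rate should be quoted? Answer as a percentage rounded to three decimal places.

(1 + r/12)^12 − 1 = 0.1137, so 1 + r/12 = 1.1137^(1/12).
r/12 = 0.009014, so r = 0.108172 = 10.817%.

10.817%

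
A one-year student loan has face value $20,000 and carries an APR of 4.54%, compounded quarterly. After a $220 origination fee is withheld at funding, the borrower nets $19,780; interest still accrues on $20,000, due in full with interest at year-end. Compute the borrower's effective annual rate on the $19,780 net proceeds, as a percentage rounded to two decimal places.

Amount owed after one year: 20,000 × (1 + 0.0454/4)^4 = 20,000 × 1.046179 = $20,923.58.
Effective rate on net proceeds: 20,923.58 / 19,780 − 1 = 0.057815 = 5.78%.

5.78%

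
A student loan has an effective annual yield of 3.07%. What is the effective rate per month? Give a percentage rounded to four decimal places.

The per-month rate i satisfies (1 + i)^12 = 1 + 0.0307.
i = 1.0307^(1/12) − 1 = 0.0025230 = 0.2523%.

0.2523%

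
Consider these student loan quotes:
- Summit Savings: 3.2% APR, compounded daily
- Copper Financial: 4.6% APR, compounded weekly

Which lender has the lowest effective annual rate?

Summit Savings

Summit Savings: (1 + 0.032/365)^365 − 1 = 3.252%
Copper Financial: (1 + 0.046/52)^52 − 1 = 4.705%
The lowest effective annual rate is Summit Savings at 3.252%.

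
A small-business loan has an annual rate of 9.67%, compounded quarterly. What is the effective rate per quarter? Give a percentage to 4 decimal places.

With a nominal annual rate compounded quarterly, the periodic rate is the nominal rate divided by 4.
i = 0.0967 / 4 = 0.0241750 = 2.4175%.

2.4175%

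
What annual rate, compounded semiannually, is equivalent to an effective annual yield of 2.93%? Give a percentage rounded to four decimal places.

(1 + r/2)^2 − 1 = 0.0293, so 1 + r/2 = 1.0293^(1/2).
r/2 = 0.014544, so r = 0.029088 = 2.9088%.

2.9088%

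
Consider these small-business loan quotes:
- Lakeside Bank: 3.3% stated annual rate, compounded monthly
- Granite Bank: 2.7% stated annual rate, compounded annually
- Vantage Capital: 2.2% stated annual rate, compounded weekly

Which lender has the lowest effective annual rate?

Lakeside Bank: (1 + 0.033/12)^12 − 1 = 3.350%
Granite Bank: compounded annually, EAR = 2.700%
Vantage Capital: (1 + 0.022/52)^52 − 1 = 2.224%
The lowest effective annual rate is Vantage Capital at 2.224%.

Vantage Capital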